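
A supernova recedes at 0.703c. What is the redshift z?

β = 0.703
(1+β)/(1-β) = 1.703/0.297 = 5.734
√(5.734) = 2.395
z = 2.395 - 1 = 1.395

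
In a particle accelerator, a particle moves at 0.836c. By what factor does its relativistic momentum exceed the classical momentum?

p_rel = γmv, p_class = mv
Ratio = γ = 1/√(1 - 0.836²)
= 1/√(0.301104) = 1.822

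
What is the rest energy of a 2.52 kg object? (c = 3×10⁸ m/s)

c² = (3×10⁸)² = 9.000×10¹⁶ m²/s²
E₀ = mc² = 2.52 × 9.000×10¹⁶ = 2.268×10¹⁷ J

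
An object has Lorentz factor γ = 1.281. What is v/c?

From γ = 1/√(1 - v²/c²):
1/γ² = 1/1.281² = 0.6094
v²/c² = 1 - 0.6094 = 0.3906
v/c = √(0.3906) = 0.6250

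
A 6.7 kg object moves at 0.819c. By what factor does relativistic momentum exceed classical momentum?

p_rel = γmv, p_class = mv
Ratio = γ = 1/√(1 - 0.819²) = 1.743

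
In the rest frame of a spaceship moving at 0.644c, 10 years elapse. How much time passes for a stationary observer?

Proper time Δt₀ = 10 years
γ = 1/√(1 - 0.644²) = 1.307
Δt = γΔt₀ = 1.307 × 10 = 13.07 years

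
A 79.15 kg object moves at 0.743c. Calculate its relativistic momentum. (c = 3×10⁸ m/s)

γ = 1/√(1 - 0.743²) = 1.494
v = 0.743 × 3×10⁸ = 2.229×10⁸ m/s
p = γmv = 1.494 × 79.15 × 2.229×10⁸ = 2.636×10¹⁰ kg·m/s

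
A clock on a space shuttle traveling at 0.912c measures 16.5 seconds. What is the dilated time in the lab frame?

Proper time Δt₀ = 16.5 seconds
γ = 1/√(1 - 0.912²) = 2.438
Δt = γΔt₀ = 2.438 × 16.5 = 40.23 seconds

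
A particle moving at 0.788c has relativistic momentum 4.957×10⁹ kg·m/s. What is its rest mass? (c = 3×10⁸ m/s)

γ = 1/√(1 - 0.788²) = 1.624
v = 0.788 × 3×10⁸ = 2.364×10⁸ m/s
m = p/(γv) = 4.957×10⁹/(1.624 × 2.364×10⁸) = 12.91 kg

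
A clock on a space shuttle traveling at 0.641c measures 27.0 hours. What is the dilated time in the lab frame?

Proper time Δt₀ = 27.0 hours
γ = 1/√(1 - 0.641²) = 1.303
Δt = γΔt₀ = 1.303 × 27.0 = 35.18 hours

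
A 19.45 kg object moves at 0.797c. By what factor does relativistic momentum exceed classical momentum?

p_rel = γmv, p_class = mv
Ratio = γ = 1/√(1 - 0.797²) = 1.656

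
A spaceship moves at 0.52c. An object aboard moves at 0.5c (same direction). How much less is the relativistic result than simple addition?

Classical: u' + v = 0.5 + 0.52 = 1.02c
Relativistic: u = (0.5 + 0.52)/(1 + 0.26) = 1.02/1.26 = 0.8095c
Difference: 1.02 - 0.8095 = 0.2105c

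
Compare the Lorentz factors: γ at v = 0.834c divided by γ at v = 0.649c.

γ₁ = 1/√(1 - 0.834²) = 1.812
γ₂ = 1/√(1 - 0.649²) = 1.314
γ₁/γ₂ = 1.812/1.314 = 1.379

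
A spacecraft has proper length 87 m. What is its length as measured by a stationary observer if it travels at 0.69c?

Proper length L₀ = 87 m
γ = 1/√(1 - 0.69²) = 1.3816
L = L₀/γ = 87/1.3816 = 62.97 m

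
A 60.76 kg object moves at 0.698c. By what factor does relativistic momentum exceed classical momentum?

p_rel = γmv, p_class = mv
Ratio = γ = 1/√(1 - 0.698²) = 1.396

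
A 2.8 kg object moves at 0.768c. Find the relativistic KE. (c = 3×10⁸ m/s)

γ = 1/√(1 - 0.768²) = 1.5614
γ - 1 = 0.5614
KE = (γ-1)mc² = 0.5614 × 2.8 × (3×10⁸)² = 1.415×10¹⁷ J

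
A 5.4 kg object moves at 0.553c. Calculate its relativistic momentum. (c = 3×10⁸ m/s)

γ = 1/√(1 - 0.553²) = 1.200
v = 0.553 × 3×10⁸ = 1.659×10⁸ m/s
p = γmv = 1.200 × 5.4 × 1.659×10⁸ = 1.075×10⁹ kg·m/s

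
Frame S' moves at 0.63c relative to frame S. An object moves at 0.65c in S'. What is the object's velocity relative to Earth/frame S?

u = (u' + v)/(1 + u'v/c²)
Numerator: 0.65 + 0.63 = 1.28
Denominator: 1 + 0.4095 = 1.4095
u = 1.28/1.4095 = 0.9081c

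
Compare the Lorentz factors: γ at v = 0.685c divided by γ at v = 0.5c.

γ₁ = 1/√(1 - 0.685²) = 1.373
γ₂ = 1/√(1 - 0.5²) = 1.155
γ₁/γ₂ = 1.373/1.155 = 1.189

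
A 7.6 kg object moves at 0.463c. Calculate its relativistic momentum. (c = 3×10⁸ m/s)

γ = 1/√(1 - 0.463²) = 1.128
v = 0.463 × 3×10⁸ = 1.389×10⁸ m/s
p = γmv = 1.128 × 7.6 × 1.389×10⁸ = 1.191×10⁹ kg·m/s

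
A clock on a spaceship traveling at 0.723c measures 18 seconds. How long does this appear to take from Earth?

Proper time Δt₀ = 18 seconds
γ = 1/√(1 - 0.723²) = 1.447
Δt = γΔt₀ = 1.447 × 18 = 26.05 seconds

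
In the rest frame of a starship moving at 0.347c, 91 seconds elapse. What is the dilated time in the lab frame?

Proper time Δt₀ = 91 seconds
γ = 1/√(1 - 0.347²) = 1.0663
Δt = γΔt₀ = 1.0663 × 91 = 97.03 seconds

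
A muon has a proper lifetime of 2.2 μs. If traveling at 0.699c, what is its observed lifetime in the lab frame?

Proper lifetime τ₀ = 2.2 μs
γ = 1/√(1 - 0.699²) = 1.398
τ = γτ₀ = 1.398 × 2.2 μs = 3.076 μs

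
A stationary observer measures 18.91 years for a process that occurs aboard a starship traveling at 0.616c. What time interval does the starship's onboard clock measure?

Dilated time Δt = 18.91 years
γ = 1/√(1 - 0.616²) = 1.269
Δt₀ = Δt/γ = 18.91/1.269 = 14.90 years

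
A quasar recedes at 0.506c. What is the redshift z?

β = 0.506
(1+β)/(1-β) = 1.506/0.494 = 3.049
√(3.049) = 1.746
z = 1.746 - 1 = 0.7460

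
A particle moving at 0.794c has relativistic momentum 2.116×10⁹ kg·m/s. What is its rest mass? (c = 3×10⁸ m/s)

γ = 1/√(1 - 0.794²) = 1.645
v = 0.794 × 3×10⁸ = 2.382×10⁸ m/s
m = p/(γv) = 2.116×10⁹/(1.645 × 2.382×10⁸) = 5.400 kg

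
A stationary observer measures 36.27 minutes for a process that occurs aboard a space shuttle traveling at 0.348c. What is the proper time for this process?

Dilated time Δt = 36.27 minutes
γ = 1/√(1 - 0.348²) = 1.0667
Δt₀ = Δt/γ = 36.27/1.0667 = 34.00 minutes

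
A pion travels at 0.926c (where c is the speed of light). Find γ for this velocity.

v/c = 0.926, so (v/c)² = 0.857476
1 - (v/c)² = 0.142524
γ = 1/√(0.142524) = 2.649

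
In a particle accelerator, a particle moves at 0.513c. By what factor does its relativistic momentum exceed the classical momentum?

p_rel = γmv, p_class = mv
Ratio = γ = 1/√(1 - 0.513²)
= 1/√(0.736831) = 1.165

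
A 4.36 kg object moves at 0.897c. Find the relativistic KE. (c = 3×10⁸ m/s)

γ = 1/√(1 - 0.897²) = 2.2623
γ - 1 = 1.2623
KE = (γ-1)mc² = 1.2623 × 4.36 × (3×10⁸)² = 4.953×10¹⁷ J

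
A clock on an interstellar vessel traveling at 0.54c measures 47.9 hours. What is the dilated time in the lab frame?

Proper time Δt₀ = 47.9 hours
γ = 1/√(1 - 0.54²) = 1.188
Δt = γΔt₀ = 1.188 × 47.9 = 56.91 hours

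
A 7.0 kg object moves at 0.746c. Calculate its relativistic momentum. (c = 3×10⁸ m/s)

γ = 1/√(1 - 0.746²) = 1.5016
v = 0.746 × 3×10⁸ = 2.238×10⁸ m/s
p = γmv = 1.5016 × 7.0 × 2.238×10⁸ = 2.352×10⁹ kg·m/s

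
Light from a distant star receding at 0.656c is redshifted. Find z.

β = 0.656
(1+β)/(1-β) = 1.656/0.344 = 4.814
√(4.814) = 2.194
z = 2.194 - 1 = 1.194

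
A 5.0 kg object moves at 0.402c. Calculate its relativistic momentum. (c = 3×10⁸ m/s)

γ = 1/√(1 - 0.402²) = 1.09213
v = 0.402 × 3×10⁸ = 1.206×10⁸ m/s
p = γmv = 1.09213 × 5.0 × 1.206×10⁸ = 6.586×10⁸ kg·m/s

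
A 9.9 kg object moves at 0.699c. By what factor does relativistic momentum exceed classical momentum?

p_rel = γmv, p_class = mv
Ratio = γ = 1/√(1 - 0.699²) = 1.398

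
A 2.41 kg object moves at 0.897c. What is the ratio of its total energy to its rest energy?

E = γmc², E₀ = mc²
E/E₀ = γ = 1/√(1 - 0.897²) = 2.262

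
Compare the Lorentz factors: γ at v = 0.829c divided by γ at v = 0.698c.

γ₁ = 1/√(1 - 0.829²) = 1.7881
γ₂ = 1/√(1 - 0.698²) = 1.3965
γ₁/γ₂ = 1.7881/1.3965 = 1.280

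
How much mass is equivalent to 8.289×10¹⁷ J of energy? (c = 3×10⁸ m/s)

From E = mc², we get m = E/c²
c² = (3×10⁸)² = 9×10¹⁶ m²/s²
m = 8.289×10¹⁷ / 9×10¹⁶ = 9.210 kg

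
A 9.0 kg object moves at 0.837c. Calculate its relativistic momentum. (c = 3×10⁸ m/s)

γ = 1/√(1 - 0.837²) = 1.8275
v = 0.837 × 3×10⁸ = 2.511×10⁸ m/s
p = γmv = 1.8275 × 9.0 × 2.511×10⁸ = 4.130×10⁹ kg·m/s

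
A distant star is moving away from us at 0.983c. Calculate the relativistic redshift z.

β = 0.983
(1+β)/(1-β) = 1.983/0.017 = 116.6
√(116.6) = 10.80
z = 10.80 - 1 = 9.800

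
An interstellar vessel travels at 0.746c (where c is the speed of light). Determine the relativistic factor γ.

v/c = 0.746, so (v/c)² = 0.556516
1 - (v/c)² = 0.443484
γ = 1/√(0.443484) = 1.502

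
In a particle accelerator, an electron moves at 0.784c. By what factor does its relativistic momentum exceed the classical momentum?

p_rel = γmv, p_class = mv
Ratio = γ = 1/√(1 - 0.784²)
= 1/√(0.385344) = 1.611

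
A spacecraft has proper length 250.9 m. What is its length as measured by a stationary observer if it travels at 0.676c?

Proper length L₀ = 250.9 m
γ = 1/√(1 - 0.676²) = 1.357
L = L₀/γ = 250.9/1.357 = 184.9 m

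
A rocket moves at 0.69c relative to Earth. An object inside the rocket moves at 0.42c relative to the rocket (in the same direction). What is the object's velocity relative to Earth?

u = (u' + v)/(1 + u'v/c²)
Numerator: 0.42 + 0.69 = 1.11
Denominator: 1 + 0.2898 = 1.2898
u = 1.11/1.2898 = 0.8606c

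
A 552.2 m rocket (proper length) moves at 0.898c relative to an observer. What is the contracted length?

Proper length L₀ = 552.2 m
γ = 1/√(1 - 0.898²) = 2.2728
L = L₀/γ = 552.2/2.2728 = 243.0 m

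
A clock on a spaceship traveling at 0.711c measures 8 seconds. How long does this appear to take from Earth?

Proper time Δt₀ = 8 seconds
γ = 1/√(1 - 0.711²) = 1.422
Δt = γΔt₀ = 1.422 × 8 = 11.38 seconds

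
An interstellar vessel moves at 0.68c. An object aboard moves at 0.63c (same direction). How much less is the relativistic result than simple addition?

Classical: u' + v = 0.63 + 0.68 = 1.31c
Relativistic: u = (0.63 + 0.68)/(1 + 0.4284) = 1.31/1.4284 = 0.9171c
Difference: 1.31 - 0.9171 = 0.3929c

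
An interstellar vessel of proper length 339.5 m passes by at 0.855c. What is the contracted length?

Proper length L₀ = 339.5 m
γ = 1/√(1 - 0.855²) = 1.928
L = L₀/γ = 339.5/1.928 = 176.1 m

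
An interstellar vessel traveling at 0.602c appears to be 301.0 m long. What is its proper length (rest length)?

Contracted length L = 301.0 m
γ = 1/√(1 - 0.602²) = 1.2524
L₀ = γL = 1.2524 × 301.0 = 377.0 m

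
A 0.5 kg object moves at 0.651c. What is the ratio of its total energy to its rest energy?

E = γmc², E₀ = mc²
E/E₀ = γ = 1/√(1 - 0.651²) = 1.317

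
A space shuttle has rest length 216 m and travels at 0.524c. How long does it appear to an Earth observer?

Proper length L₀ = 216 m
γ = 1/√(1 - 0.524²) = 1.174
L = L₀/γ = 216/1.174 = 184.0 m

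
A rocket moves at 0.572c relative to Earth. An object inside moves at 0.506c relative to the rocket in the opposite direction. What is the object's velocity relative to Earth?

Object's velocity in rocket frame is u' = -0.506c
u = (u' + v)/(1 + u'v/c²) = (v - 0.506)/(1 - 0.506·v/c²)
Numerator: 0.572 - 0.506 = 0.066
Denominator: 1 - 0.289432 = 0.710568
u = 0.066/0.710568 = 0.09288c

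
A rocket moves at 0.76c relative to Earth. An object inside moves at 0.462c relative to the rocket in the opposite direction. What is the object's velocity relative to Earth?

Object's velocity in rocket frame is u' = -0.462c
u = (u' + v)/(1 + u'v/c²) = (v - 0.462)/(1 - 0.462·v/c²)
Numerator: 0.76 - 0.462 = 0.298
Denominator: 1 - 0.35112 = 0.64888
u = 0.298/0.64888 = 0.4593c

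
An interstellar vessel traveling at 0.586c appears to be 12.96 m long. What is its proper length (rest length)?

Contracted length L = 12.96 m
γ = 1/√(1 - 0.586²) = 1.234
L₀ = γL = 1.234 × 12.96 = 15.99 m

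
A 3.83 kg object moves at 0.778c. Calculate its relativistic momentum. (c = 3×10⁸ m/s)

γ = 1/√(1 - 0.778²) = 1.592
v = 0.778 × 3×10⁸ = 2.334×10⁸ m/s
p = γmv = 1.592 × 3.83 × 2.334×10⁸ = 1.423×10⁹ kg·m/s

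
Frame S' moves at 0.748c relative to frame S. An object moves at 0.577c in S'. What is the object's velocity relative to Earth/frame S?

u = (u' + v)/(1 + u'v/c²)
Numerator: 0.577 + 0.748 = 1.325
Denominator: 1 + 0.431596 = 1.431596
u = 1.325/1.431596 = 0.9255c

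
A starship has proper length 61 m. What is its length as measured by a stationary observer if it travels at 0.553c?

Proper length L₀ = 61 m
γ = 1/√(1 - 0.553²) = 1.2002
L = L₀/γ = 61/1.2002 = 50.82 m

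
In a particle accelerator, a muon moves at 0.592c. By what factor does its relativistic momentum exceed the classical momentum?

p_rel = γmv, p_class = mv
Ratio = γ = 1/√(1 - 0.592²)
= 1/√(0.649536) = 1.241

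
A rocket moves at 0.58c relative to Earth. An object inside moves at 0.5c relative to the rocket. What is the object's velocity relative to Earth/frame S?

u = (u' + v)/(1 + u'v/c²)
Numerator: 0.5 + 0.58 = 1.08
Denominator: 1 + 0.29 = 1.29
u = 1.08/1.29 = 0.8372c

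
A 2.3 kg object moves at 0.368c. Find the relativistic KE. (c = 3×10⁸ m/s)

γ = 1/√(1 - 0.368²) = 1.07547
γ - 1 = 0.07547
KE = (γ-1)mc² = 0.07547 × 2.3 × (3×10⁸)² = 1.562×10¹⁶ J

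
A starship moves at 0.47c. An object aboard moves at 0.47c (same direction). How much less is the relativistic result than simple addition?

Classical: u' + v = 0.47 + 0.47 = 0.94c
Relativistic: u = (0.47 + 0.47)/(1 + 0.2209) = 0.94/1.2209 = 0.7699c
Difference: 0.94 - 0.7699 = 0.1701c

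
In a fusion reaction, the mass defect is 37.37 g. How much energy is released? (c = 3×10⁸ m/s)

Convert mass defect: Δm = 37.37 g = 0.03737 kg
E = Δm·c² = 0.03737 × (3×10⁸)²
= 0.03737 × 9×10¹⁶ = 3.363×10¹⁵ J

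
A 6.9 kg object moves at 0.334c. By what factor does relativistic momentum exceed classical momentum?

p_rel = γmv, p_class = mv
Ratio = γ = 1/√(1 - 0.334²) = 1.061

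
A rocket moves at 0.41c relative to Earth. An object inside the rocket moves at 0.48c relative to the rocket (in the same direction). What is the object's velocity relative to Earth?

u = (u' + v)/(1 + u'v/c²)
Numerator: 0.48 + 0.41 = 0.89
Denominator: 1 + 0.1968 = 1.1968
u = 0.89/1.1968 = 0.7436c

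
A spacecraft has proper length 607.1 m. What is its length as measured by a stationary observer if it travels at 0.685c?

Proper length L₀ = 607.1 m
γ = 1/√(1 - 0.685²) = 1.3726
L = L₀/γ = 607.1/1.3726 = 442.3 m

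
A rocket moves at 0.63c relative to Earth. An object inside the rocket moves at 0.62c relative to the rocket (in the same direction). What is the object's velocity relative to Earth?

u = (u' + v)/(1 + u'v/c²)
Numerator: 0.62 + 0.63 = 1.25
Denominator: 1 + 0.3906 = 1.3906
u = 1.25/1.3906 = 0.8989c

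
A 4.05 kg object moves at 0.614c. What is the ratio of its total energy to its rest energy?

E = γmc², E₀ = mc²
E/E₀ = γ = 1/√(1 - 0.614²) = 1.267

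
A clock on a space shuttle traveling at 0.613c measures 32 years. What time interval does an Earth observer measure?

Proper time Δt₀ = 32 years
γ = 1/√(1 - 0.613²) = 1.2657
Δt = γΔt₀ = 1.2657 × 32 = 40.50 years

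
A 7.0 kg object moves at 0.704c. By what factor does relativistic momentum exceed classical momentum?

p_rel = γmv, p_class = mv
Ratio = γ = 1/√(1 - 0.704²) = 1.408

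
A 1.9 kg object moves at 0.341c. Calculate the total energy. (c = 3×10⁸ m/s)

γ = 1/√(1 - 0.341²) = 1.064
mc² = 1.9 × (3×10⁸)² = 1.710×10¹⁷ J
E = γmc² = 1.064 × 1.710×10¹⁷ = 1.819×10¹⁷ J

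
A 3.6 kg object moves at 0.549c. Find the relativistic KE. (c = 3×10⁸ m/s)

γ = 1/√(1 - 0.549²) = 1.19643
γ - 1 = 0.19643
KE = (γ-1)mc² = 0.19643 × 3.6 × (3×10⁸)² = 6.364×10¹⁶ J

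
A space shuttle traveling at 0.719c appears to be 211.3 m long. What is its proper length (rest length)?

Contracted length L = 211.3 m
γ = 1/√(1 - 0.719²) = 1.4388
L₀ = γL = 1.4388 × 211.3 = 304.0 m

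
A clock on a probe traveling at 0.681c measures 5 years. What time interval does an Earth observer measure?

Proper time Δt₀ = 5 years
γ = 1/√(1 - 0.681²) = 1.3656
Δt = γΔt₀ = 1.3656 × 5 = 6.828 years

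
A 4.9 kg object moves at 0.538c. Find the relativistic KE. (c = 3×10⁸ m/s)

γ = 1/√(1 - 0.538²) = 1.18632
γ - 1 = 0.18632
KE = (γ-1)mc² = 0.18632 × 4.9 × (3×10⁸)² = 8.217×10¹⁶ J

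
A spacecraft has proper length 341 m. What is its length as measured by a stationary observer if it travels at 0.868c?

Proper length L₀ = 341 m
γ = 1/√(1 - 0.868²) = 2.014
L = L₀/γ = 341/2.014 = 169.3 m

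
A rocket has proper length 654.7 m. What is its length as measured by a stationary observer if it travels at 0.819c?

Proper length L₀ = 654.7 m
γ = 1/√(1 - 0.819²) = 1.7428
L = L₀/γ = 654.7/1.7428 = 375.7 m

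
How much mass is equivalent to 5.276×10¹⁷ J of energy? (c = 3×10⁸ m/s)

From E = mc², we get m = E/c²
c² = (3×10⁸)² = 9×10¹⁶ m²/s²
m = 5.276×10¹⁷ / 9×10¹⁶ = 5.862 kg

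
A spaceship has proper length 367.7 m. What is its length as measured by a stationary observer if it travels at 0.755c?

Proper length L₀ = 367.7 m
γ = 1/√(1 - 0.755²) = 1.525
L = L₀/γ = 367.7/1.525 = 241.1 m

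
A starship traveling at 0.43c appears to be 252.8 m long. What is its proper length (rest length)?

Contracted length L = 252.8 m
γ = 1/√(1 - 0.43²) = 1.1076
L₀ = γL = 1.1076 × 252.8 = 280.0 m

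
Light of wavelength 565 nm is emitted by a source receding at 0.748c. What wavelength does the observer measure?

β = 0.748
Wavelength Doppler factor = √(1.748/0.252) = √(6.937) = 2.634
λ_obs = 565 × 2.634 = 1488 nm (redshift)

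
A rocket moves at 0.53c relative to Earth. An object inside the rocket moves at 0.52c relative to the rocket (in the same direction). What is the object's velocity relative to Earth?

u = (u' + v)/(1 + u'v/c²)
Numerator: 0.52 + 0.53 = 1.05
Denominator: 1 + 0.2756 = 1.2756
u = 1.05/1.2756 = 0.8231c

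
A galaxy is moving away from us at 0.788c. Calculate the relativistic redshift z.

β = 0.788
(1+β)/(1-β) = 1.788/0.212 = 8.434
√(8.434) = 2.904
z = 2.904 - 1 = 1.904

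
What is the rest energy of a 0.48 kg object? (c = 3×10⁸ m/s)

c² = (3×10⁸)² = 9.000×10¹⁶ m²/s²
E₀ = mc² = 0.48 × 9.000×10¹⁶ = 4.320×10¹⁶ J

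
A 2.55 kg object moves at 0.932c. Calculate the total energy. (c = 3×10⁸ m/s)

γ = 1/√(1 - 0.932²) = 2.759
mc² = 2.55 × (3×10⁸)² = 2.295×10¹⁷ J
E = γmc² = 2.759 × 2.295×10¹⁷ = 6.332×10¹⁷ J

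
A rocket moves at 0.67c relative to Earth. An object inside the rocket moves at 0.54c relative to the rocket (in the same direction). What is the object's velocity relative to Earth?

u = (u' + v)/(1 + u'v/c²)
Numerator: 0.54 + 0.67 = 1.21
Denominator: 1 + 0.3618 = 1.3618
u = 1.21/1.3618 = 0.8885c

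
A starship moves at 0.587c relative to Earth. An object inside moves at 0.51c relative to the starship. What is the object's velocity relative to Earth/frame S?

u = (u' + v)/(1 + u'v/c²)
Numerator: 0.51 + 0.587 = 1.097
Denominator: 1 + 0.29937 = 1.29937
u = 1.097/1.29937 = 0.8443c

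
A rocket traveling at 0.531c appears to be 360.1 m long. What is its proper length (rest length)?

Contracted length L = 360.1 m
γ = 1/√(1 - 0.531²) = 1.1801
L₀ = γL = 1.1801 × 360.1 = 425.0 m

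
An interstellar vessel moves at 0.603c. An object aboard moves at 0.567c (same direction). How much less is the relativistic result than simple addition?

Classical: u' + v = 0.567 + 0.603 = 1.17c
Relativistic: u = (0.567 + 0.603)/(1 + 0.341901) = 1.17/1.341901 = 0.8719c
Difference: 1.17 - 0.8719 = 0.2981c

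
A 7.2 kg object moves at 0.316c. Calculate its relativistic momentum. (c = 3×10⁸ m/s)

γ = 1/√(1 - 0.316²) = 1.054
v = 0.316 × 3×10⁸ = 9.480×10⁷ m/s
p = γmv = 1.054 × 7.2 × 9.480×10⁷ = 7.194×10⁸ kg·m/s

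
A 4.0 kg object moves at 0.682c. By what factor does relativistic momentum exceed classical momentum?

p_rel = γmv, p_class = mv
Ratio = γ = 1/√(1 - 0.682²) = 1.367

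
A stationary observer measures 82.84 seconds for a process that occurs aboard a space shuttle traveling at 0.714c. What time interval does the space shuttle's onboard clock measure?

Dilated time Δt = 82.84 seconds
γ = 1/√(1 - 0.714²) = 1.4283
Δt₀ = Δt/γ = 82.84/1.4283 = 58.00 seconds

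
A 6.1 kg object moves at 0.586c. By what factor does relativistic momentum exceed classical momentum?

p_rel = γmv, p_class = mv
Ratio = γ = 1/√(1 - 0.586²) = 1.234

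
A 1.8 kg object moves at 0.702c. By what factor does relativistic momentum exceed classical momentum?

p_rel = γmv, p_class = mv
Ratio = γ = 1/√(1 - 0.702²) = 1.404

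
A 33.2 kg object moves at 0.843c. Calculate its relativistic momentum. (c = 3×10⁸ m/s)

γ = 1/√(1 - 0.843²) = 1.859
v = 0.843 × 3×10⁸ = 2.529×10⁸ m/s
p = γmv = 1.859 × 33.2 × 2.529×10⁸ = 1.561×10¹⁰ kg·m/s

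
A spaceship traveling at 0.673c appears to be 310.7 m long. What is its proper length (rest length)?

Contracted length L = 310.7 m
γ = 1/√(1 - 0.673²) = 1.352
L₀ = γL = 1.352 × 310.7 = 420.1 m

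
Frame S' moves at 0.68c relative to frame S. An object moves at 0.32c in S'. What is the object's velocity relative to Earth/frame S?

u = (u' + v)/(1 + u'v/c²)
Numerator: 0.32 + 0.68 = 1
Denominator: 1 + 0.2176 = 1.2176
u = 1/1.2176 = 0.8213c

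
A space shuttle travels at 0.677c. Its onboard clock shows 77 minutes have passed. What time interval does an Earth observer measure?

Proper time Δt₀ = 77 minutes
γ = 1/√(1 - 0.677²) = 1.359
Δt = γΔt₀ = 1.359 × 77 = 104.6 minutes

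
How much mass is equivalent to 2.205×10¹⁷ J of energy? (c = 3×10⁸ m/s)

From E = mc², we get m = E/c²
c² = (3×10⁸)² = 9×10¹⁶ m²/s²
m = 2.205×10¹⁷ / 9×10¹⁶ = 2.450 kg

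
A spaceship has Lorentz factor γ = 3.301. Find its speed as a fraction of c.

From γ = 1/√(1 - v²/c²):
1/γ² = 1/3.301² = 0.09177
v²/c² = 1 - 0.09177 = 0.9082
v/c = √(0.9082) = 0.9530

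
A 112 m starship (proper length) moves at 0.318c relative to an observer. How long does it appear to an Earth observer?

Proper length L₀ = 112 m
γ = 1/√(1 - 0.318²) = 1.055
L = L₀/γ = 112/1.055 = 106.2 m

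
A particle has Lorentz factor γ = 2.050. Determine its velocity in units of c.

From γ = 1/√(1 - v²/c²):
1/γ² = 1/2.050² = 0.23795
v²/c² = 1 - 0.23795 = 0.76205
v/c = √(0.76205) = 0.8730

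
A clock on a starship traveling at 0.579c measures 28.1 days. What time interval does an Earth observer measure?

Proper time Δt₀ = 28.1 days
γ = 1/√(1 - 0.579²) = 1.2265
Δt = γΔt₀ = 1.2265 × 28.1 = 34.46 days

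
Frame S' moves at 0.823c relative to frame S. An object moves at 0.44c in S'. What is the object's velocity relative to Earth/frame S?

u = (u' + v)/(1 + u'v/c²)
Numerator: 0.44 + 0.823 = 1.263
Denominator: 1 + 0.36212 = 1.36212
u = 1.263/1.36212 = 0.9272c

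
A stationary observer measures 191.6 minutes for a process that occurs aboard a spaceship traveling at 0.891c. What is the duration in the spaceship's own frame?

Dilated time Δt = 191.6 minutes
γ = 1/√(1 - 0.891²) = 2.2026
Δt₀ = Δt/γ = 191.6/2.2026 = 86.99 minutes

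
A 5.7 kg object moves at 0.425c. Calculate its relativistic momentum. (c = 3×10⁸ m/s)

γ = 1/√(1 - 0.425²) = 1.10474
v = 0.425 × 3×10⁸ = 1.275×10⁸ m/s
p = γmv = 1.10474 × 5.7 × 1.275×10⁸ = 8.029×10⁸ kg·m/s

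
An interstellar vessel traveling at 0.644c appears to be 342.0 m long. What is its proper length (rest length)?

Contracted length L = 342.0 m
γ = 1/√(1 - 0.644²) = 1.307
L₀ = γL = 1.307 × 342.0 = 447.0 m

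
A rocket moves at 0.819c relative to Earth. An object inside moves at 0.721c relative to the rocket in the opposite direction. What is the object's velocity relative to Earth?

Object's velocity in rocket frame is u' = -0.721c
u = (u' + v)/(1 + u'v/c²) = (v - 0.721)/(1 - 0.721·v/c²)
Numerator: 0.819 - 0.721 = 0.098
Denominator: 1 - 0.590499 = 0.409501
u = 0.098/0.409501 = 0.2393c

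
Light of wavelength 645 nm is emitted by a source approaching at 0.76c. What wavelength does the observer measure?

β = 0.76
Wavelength Doppler factor = √(0.24/1.76) = √(0.1364) = 0.3693
λ_obs = 645 × 0.3693 = 238.2 nm (blueshift)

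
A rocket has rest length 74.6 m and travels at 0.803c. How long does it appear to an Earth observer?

Proper length L₀ = 74.6 m
γ = 1/√(1 - 0.803²) = 1.678
L = L₀/γ = 74.6/1.678 = 44.46 m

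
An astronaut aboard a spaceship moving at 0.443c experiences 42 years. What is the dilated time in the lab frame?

Proper time Δt₀ = 42 years
γ = 1/√(1 - 0.443²) = 1.1154
Δt = γΔt₀ = 1.1154 × 42 = 46.85 years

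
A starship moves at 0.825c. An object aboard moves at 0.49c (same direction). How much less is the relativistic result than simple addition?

Classical: u' + v = 0.49 + 0.825 = 1.315c
Relativistic: u = (0.49 + 0.825)/(1 + 0.40425) = 1.315/1.40425 = 0.9364c
Difference: 1.315 - 0.9364 = 0.3786c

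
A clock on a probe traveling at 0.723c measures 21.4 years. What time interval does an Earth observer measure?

Proper time Δt₀ = 21.4 years
γ = 1/√(1 - 0.723²) = 1.4475
Δt = γΔt₀ = 1.4475 × 21.4 = 30.98 years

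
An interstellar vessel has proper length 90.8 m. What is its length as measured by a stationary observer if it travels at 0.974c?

Proper length L₀ = 90.8 m
γ = 1/√(1 - 0.974²) = 4.414
L = L₀/γ = 90.8/4.414 = 20.57 m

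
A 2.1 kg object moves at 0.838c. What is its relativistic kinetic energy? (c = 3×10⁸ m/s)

γ = 1/√(1 - 0.838²) = 1.8326
γ - 1 = 0.8326
KE = (γ-1)mc² = 0.8326 × 2.1 × (3×10⁸)² = 1.574×10¹⁷ J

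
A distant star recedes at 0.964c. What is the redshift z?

β = 0.964
(1+β)/(1-β) = 1.964/0.036 = 54.56
√(54.56) = 7.386
z = 7.386 - 1 = 6.386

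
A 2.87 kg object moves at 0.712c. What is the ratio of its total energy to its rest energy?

E = γmc², E₀ = mc²
E/E₀ = γ = 1/√(1 - 0.712²) = 1.424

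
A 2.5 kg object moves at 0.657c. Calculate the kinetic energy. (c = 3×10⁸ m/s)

γ = 1/√(1 - 0.657²) = 1.32645
γ - 1 = 0.32645
KE = (γ-1)mc² = 0.32645 × 2.5 × (3×10⁸)² = 7.345×10¹⁶ J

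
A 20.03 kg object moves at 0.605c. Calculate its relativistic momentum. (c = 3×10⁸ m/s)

γ = 1/√(1 - 0.605²) = 1.256
v = 0.605 × 3×10⁸ = 1.815×10⁸ m/s
p = γmv = 1.256 × 20.03 × 1.815×10⁸ = 4.566×10⁹ kg·m/s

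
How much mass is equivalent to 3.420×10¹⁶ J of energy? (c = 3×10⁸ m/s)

From E = mc², we get m = E/c²
c² = (3×10⁸)² = 9×10¹⁶ m²/s²
m = 3.420×10¹⁶ / 9×10¹⁶ = 0.3800 kg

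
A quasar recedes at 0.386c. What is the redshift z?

β = 0.386
(1+β)/(1-β) = 1.386/0.614 = 2.2573
√(2.2573) = 1.5024
z = 1.5024 - 1 = 0.5024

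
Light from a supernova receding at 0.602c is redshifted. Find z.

β = 0.602
(1+β)/(1-β) = 1.602/0.398 = 4.025
√(4.025) = 2.006
z = 2.006 - 1 = 1.006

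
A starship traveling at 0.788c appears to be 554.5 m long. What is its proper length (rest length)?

Contracted length L = 554.5 m
γ = 1/√(1 - 0.788²) = 1.6242
L₀ = γL = 1.6242 × 554.5 = 900.6 m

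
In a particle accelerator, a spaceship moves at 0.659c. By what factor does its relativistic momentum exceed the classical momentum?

p_rel = γmv, p_class = mv
Ratio = γ = 1/√(1 - 0.659²)
= 1/√(0.565719) = 1.330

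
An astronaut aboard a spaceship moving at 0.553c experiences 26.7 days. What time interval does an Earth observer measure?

Proper time Δt₀ = 26.7 days
γ = 1/√(1 - 0.553²) = 1.2002
Δt = γΔt₀ = 1.2002 × 26.7 = 32.05 days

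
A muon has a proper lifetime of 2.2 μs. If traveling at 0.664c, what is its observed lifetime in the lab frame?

Proper lifetime τ₀ = 2.2 μs
γ = 1/√(1 - 0.664²) = 1.3374
τ = γτ₀ = 1.3374 × 2.2 μs = 2.942 μs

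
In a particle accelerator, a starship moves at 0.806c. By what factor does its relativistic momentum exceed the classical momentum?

p_rel = γmv, p_class = mv
Ratio = γ = 1/√(1 - 0.806²)
= 1/√(0.350364) = 1.689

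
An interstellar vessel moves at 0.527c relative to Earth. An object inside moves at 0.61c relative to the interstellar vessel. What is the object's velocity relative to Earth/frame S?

u = (u' + v)/(1 + u'v/c²)
Numerator: 0.61 + 0.527 = 1.137
Denominator: 1 + 0.32147 = 1.32147
u = 1.137/1.32147 = 0.8604c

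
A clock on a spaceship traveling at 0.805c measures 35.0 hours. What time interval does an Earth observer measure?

Proper time Δt₀ = 35.0 hours
γ = 1/√(1 - 0.805²) = 1.68556
Δt = γΔt₀ = 1.68556 × 35.0 = 58.99 hours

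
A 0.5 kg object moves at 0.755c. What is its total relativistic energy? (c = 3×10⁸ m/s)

γ = 1/√(1 - 0.755²) = 1.525
mc² = 0.5 × (3×10⁸)² = 4.500×10¹⁶ J
E = γmc² = 1.525 × 4.500×10¹⁶ = 6.863×10¹⁶ J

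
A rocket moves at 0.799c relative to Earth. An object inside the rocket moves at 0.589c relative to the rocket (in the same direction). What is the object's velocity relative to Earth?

u = (u' + v)/(1 + u'v/c²)
Numerator: 0.589 + 0.799 = 1.388
Denominator: 1 + 0.470611 = 1.470611
u = 1.388/1.470611 = 0.9438c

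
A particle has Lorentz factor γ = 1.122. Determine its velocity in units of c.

From γ = 1/√(1 - v²/c²):
1/γ² = 1/1.122² = 0.79435
v²/c² = 1 - 0.79435 = 0.20565
v/c = √(0.20565) = 0.4535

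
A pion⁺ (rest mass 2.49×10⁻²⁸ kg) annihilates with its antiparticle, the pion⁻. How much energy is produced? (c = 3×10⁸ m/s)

Both particles have the same rest mass, so total mass = 2m
E = 2m·c² = 2 × 2.49×10⁻²⁸ × (3×10⁸)²
= 2 × 2.49×10⁻²⁸ × 9×10¹⁶
= 4.482×10⁻¹¹ J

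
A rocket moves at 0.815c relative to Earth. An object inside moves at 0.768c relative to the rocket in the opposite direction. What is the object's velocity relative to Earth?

Object's velocity in rocket frame is u' = -0.768c
u = (u' + v)/(1 + u'v/c²) = (v - 0.768)/(1 - 0.768·v/c²)
Numerator: 0.815 - 0.768 = 0.047
Denominator: 1 - 0.62592 = 0.37408
u = 0.047/0.37408 = 0.1256c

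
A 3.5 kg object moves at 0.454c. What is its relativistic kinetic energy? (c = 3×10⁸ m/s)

γ = 1/√(1 - 0.454²) = 1.12233
γ - 1 = 0.12233
KE = (γ-1)mc² = 0.12233 × 3.5 × (3×10⁸)² = 3.853×10¹⁶ J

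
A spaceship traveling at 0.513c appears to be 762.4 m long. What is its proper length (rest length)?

Contracted length L = 762.4 m
γ = 1/√(1 - 0.513²) = 1.165
L₀ = γL = 1.165 × 762.4 = 888.2 m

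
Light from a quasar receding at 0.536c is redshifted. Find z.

β = 0.536
(1+β)/(1-β) = 1.536/0.464 = 3.3103
√(3.3103) = 1.8194
z = 1.8194 - 1 = 0.8194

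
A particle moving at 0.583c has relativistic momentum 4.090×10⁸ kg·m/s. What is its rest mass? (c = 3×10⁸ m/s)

γ = 1/√(1 - 0.583²) = 1.231
v = 0.583 × 3×10⁸ = 1.749×10⁸ m/s
m = p/(γv) = 4.090×10⁸/(1.231 × 1.749×10⁸) = 1.900 kg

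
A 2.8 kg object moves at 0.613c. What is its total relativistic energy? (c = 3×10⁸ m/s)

γ = 1/√(1 - 0.613²) = 1.266
mc² = 2.8 × (3×10⁸)² = 2.520×10¹⁷ J
E = γmc² = 1.266 × 2.520×10¹⁷ = 3.190×10¹⁷ J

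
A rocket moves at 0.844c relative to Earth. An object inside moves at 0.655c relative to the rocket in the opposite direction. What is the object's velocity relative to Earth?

Object's velocity in rocket frame is u' = -0.655c
u = (u' + v)/(1 + u'v/c²) = (v - 0.655)/(1 - 0.655·v/c²)
Numerator: 0.844 - 0.655 = 0.189
Denominator: 1 - 0.55282 = 0.44718
u = 0.189/0.44718 = 0.4226c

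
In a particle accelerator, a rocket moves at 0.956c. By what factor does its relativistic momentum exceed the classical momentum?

p_rel = γmv, p_class = mv
Ratio = γ = 1/√(1 - 0.956²)
= 1/√(0.086064) = 3.409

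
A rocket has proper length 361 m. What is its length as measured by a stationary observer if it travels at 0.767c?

Proper length L₀ = 361 m
γ = 1/√(1 - 0.767²) = 1.5585
L = L₀/γ = 361/1.5585 = 231.6 m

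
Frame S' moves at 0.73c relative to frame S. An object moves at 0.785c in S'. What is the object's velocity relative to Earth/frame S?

u = (u' + v)/(1 + u'v/c²)
Numerator: 0.785 + 0.73 = 1.515
Denominator: 1 + 0.57305 = 1.57305
u = 1.515/1.57305 = 0.9631c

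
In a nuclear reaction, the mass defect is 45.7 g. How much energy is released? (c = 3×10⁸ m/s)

Convert mass defect: Δm = 45.7 g = 0.0457 kg
E = Δm·c² = 0.0457 × (3×10⁸)²
= 0.0457 × 9×10¹⁶ = 4.113×10¹⁵ J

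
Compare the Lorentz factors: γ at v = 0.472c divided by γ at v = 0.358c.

γ₁ = 1/√(1 - 0.472²) = 1.134
γ₂ = 1/√(1 - 0.358²) = 1.071
γ₁/γ₂ = 1.134/1.071 = 1.059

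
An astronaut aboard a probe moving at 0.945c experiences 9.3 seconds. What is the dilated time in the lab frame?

Proper time Δt₀ = 9.3 seconds
γ = 1/√(1 - 0.945²) = 3.057
Δt = γΔt₀ = 3.057 × 9.3 = 28.43 seconds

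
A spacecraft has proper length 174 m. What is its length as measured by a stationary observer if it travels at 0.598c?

Proper length L₀ = 174 m
γ = 1/√(1 - 0.598²) = 1.2477
L = L₀/γ = 174/1.2477 = 139.5 m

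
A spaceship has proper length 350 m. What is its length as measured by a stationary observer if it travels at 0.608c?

Proper length L₀ = 350 m
γ = 1/√(1 - 0.608²) = 1.2595
L = L₀/γ = 350/1.2595 = 277.9 m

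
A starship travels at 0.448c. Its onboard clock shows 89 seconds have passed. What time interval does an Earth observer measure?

Proper time Δt₀ = 89 seconds
γ = 1/√(1 - 0.448²) = 1.1185
Δt = γΔt₀ = 1.1185 × 89 = 99.55 seconds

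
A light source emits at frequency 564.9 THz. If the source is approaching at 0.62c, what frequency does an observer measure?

β = v/c = 0.62
(1+β)/(1-β) = 1.62/0.38 = 4.263
Doppler factor = √(4.263) = 2.0647
f_obs = 564.9 × 2.0647 = 1166 THz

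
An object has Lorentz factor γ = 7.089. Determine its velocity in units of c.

From γ = 1/√(1 - v²/c²):
1/γ² = 1/7.089² = 0.01990
v²/c² = 1 - 0.01990 = 0.9801
v/c = √(0.9801) = 0.9900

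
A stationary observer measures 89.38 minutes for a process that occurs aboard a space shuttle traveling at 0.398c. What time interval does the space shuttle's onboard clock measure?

Dilated time Δt = 89.38 minutes
γ = 1/√(1 - 0.398²) = 1.090
Δt₀ = Δt/γ = 89.38/1.090 = 82.00 minutes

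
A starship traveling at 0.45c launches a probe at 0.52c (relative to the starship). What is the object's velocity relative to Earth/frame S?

u = (u' + v)/(1 + u'v/c²)
Numerator: 0.52 + 0.45 = 0.97
Denominator: 1 + 0.234 = 1.234
u = 0.97/1.234 = 0.7861c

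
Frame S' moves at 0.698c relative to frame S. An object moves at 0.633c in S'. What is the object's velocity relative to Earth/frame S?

u = (u' + v)/(1 + u'v/c²)
Numerator: 0.633 + 0.698 = 1.331
Denominator: 1 + 0.441834 = 1.441834
u = 1.331/1.441834 = 0.9231c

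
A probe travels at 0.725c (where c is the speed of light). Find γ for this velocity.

v/c = 0.725, so (v/c)² = 0.525625
1 - (v/c)² = 0.474375
γ = 1/√(0.474375) = 1.452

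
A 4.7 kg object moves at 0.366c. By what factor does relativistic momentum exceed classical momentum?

p_rel = γmv, p_class = mv
Ratio = γ = 1/√(1 - 0.366²) = 1.075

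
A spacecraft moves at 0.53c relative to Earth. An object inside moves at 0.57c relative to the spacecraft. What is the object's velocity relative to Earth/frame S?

u = (u' + v)/(1 + u'v/c²)
Numerator: 0.57 + 0.53 = 1.1
Denominator: 1 + 0.3021 = 1.3021
u = 1.1/1.3021 = 0.8448c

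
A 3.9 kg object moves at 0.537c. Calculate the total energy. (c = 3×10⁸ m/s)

γ = 1/√(1 - 0.537²) = 1.1854
mc² = 3.9 × (3×10⁸)² = 3.510×10¹⁷ J
E = γmc² = 1.1854 × 3.510×10¹⁷ = 4.161×10¹⁷ J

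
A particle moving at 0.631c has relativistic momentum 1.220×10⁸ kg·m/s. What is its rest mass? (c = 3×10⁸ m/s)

γ = 1/√(1 - 0.631²) = 1.289
v = 0.631 × 3×10⁸ = 1.893×10⁸ m/s
m = p/(γv) = 1.220×10⁸/(1.289 × 1.893×10⁸) = 0.5000 kg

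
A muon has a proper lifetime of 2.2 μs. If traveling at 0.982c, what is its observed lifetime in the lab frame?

Proper lifetime τ₀ = 2.2 μs
γ = 1/√(1 - 0.982²) = 5.294
τ = γτ₀ = 5.294 × 2.2 μs = 11.65 μs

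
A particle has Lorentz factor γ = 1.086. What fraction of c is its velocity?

From γ = 1/√(1 - v²/c²):
1/γ² = 1/1.086² = 0.8479
v²/c² = 1 - 0.8479 = 0.1521
v/c = √(0.1521) = 0.3900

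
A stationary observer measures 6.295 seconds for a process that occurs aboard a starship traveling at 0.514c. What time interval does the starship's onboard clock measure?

Dilated time Δt = 6.295 seconds
γ = 1/√(1 - 0.514²) = 1.1658
Δt₀ = Δt/γ = 6.295/1.1658 = 5.400 seconds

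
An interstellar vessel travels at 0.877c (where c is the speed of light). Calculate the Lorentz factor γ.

v/c = 0.877, so (v/c)² = 0.769129
1 - (v/c)² = 0.230871
γ = 1/√(0.230871) = 2.081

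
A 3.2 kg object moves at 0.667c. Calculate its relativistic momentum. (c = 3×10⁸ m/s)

γ = 1/√(1 - 0.667²) = 1.3422
v = 0.667 × 3×10⁸ = 2.001×10⁸ m/s
p = γmv = 1.3422 × 3.2 × 2.001×10⁸ = 8.594×10⁸ kg·m/s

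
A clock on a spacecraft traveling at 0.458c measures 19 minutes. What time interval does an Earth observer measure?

Proper time Δt₀ = 19 minutes
γ = 1/√(1 - 0.458²) = 1.1249
Δt = γΔt₀ = 1.1249 × 19 = 21.37 minutes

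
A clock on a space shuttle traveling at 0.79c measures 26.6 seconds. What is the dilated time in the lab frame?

Proper time Δt₀ = 26.6 seconds
γ = 1/√(1 - 0.79²) = 1.63104
Δt = γΔt₀ = 1.63104 × 26.6 = 43.39 seconds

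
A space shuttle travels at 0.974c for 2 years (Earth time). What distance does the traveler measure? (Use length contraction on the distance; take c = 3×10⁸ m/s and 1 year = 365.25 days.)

Earth distance: d = v × t = 0.974c × 2 yr = 1.844×10¹⁶ m
γ = 4.414
d' = d/γ = 1.844×10¹⁶/4.414 = 4.178×10¹⁵ m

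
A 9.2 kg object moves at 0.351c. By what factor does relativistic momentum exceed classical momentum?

p_rel = γmv, p_class = mv
Ratio = γ = 1/√(1 - 0.351²) = 1.068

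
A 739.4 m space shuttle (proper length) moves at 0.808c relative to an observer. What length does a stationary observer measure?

Proper length L₀ = 739.4 m
γ = 1/√(1 - 0.808²) = 1.6973
L = L₀/γ = 739.4/1.6973 = 435.6 m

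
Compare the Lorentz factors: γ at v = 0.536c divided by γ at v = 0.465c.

γ₁ = 1/√(1 - 0.536²) = 1.185
γ₂ = 1/√(1 - 0.465²) = 1.130
γ₁/γ₂ = 1.185/1.130 = 1.049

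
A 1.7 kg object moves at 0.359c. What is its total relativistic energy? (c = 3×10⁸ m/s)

γ = 1/√(1 - 0.359²) = 1.071
mc² = 1.7 × (3×10⁸)² = 1.530×10¹⁷ J
E = γmc² = 1.071 × 1.530×10¹⁷ = 1.639×10¹⁷ J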